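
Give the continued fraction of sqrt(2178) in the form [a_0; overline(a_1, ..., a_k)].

Write x_i = (sqrt(2178) + m_i)/d_i with (m_0, d_0) = (0, 1). a_0 = floor(sqrt(2178)) = 46, since 46^2 = 2116 <= 2178 < 2209 = 47^2.
Iterate m_{i+1} = d_i*a_i - m_i, d_{i+1} = (2178 - m_{i+1}^2)/d_i, a_{i+1} = floor((a_0 + m_{i+1})/d_{i+1}):
  m_1 = 1*46 - 0 = 46, d_1 = (2178 - 46^2)/1 = 62/1 = 62, a_1 = floor((46 + 46)/62) = 1.
  m_2 = 62*1 - 46 = 16, d_2 = (2178 - 16^2)/62 = 1922/62 = 31, a_2 = floor((46 + 16)/31) = 2.
  m_3 = 31*2 - 16 = 46, d_3 = (2178 - 46^2)/31 = 62/31 = 2, a_3 = floor((46 + 46)/2) = 46.
  m_4 = 2*46 - 46 = 46, d_4 = (2178 - 46^2)/2 = 62/2 = 31, a_4 = floor((46 + 46)/31) = 2.
  m_5 = 31*2 - 46 = 16, d_5 = (2178 - 16^2)/31 = 1922/31 = 62, a_5 = floor((46 + 16)/62) = 1.
  m_6 = 62*1 - 16 = 46, d_6 = (2178 - 46^2)/62 = 62/62 = 1, a_6 = floor((46 + 46)/1) = 92.
  m_7 = 1*92 - 46 = 46, d_7 = (2178 - 46^2)/1 = 62/1 = 62: (m_7, d_7) = (m_1, d_1) = (46, 62), so from here the quotients repeat a_1, ..., a_6; the period length is 6.
Hence the expansion of sqrt(2178) is a_0 = 46 followed by the repeating block 1, 2, 46, 2, 1, 92 (period 6).

[46; overline(1, 2, 46, 2, 1, 92)]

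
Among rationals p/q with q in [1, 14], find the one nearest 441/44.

Expand x = 441/44 as a continued fraction with the Euclidean algorithm:
  441 = 10*44 + 1, so a_0 = 10.
  44 = 44*1 + 0, so a_1 = 44.
so x = [10; 44].
Convergents (p_i = a_i*p_{i-1} + p_{i-2}, q_i = a_i*q_{i-1} + q_{i-2} with p_{-2}=0, p_{-1}=1, q_{-2}=1, q_{-1}=0), until the denominator exceeds 14:
  i=0: a_0=10, p_0 = 10*1 + 0 = 10, q_0 = 10*0 + 1 = 1.
  i=1: a_1=44, p_1 = 44*10 + 1 = 441, q_1 = 44*1 + 0 = 44.
q_1 = 44 > 14, so the last convergent with denominator <= 14 is p_0/q_0 = 10/1.
The closest fraction with denominator <= 14 is either p_0/q_0 or the intermediate fraction (k*p_0 + p_{-1})/(k*q_0 + q_{-1}) with the largest k >= 1 whose denominator stays <= 14; these approach x as k grows, and every other convergent or intermediate fraction in range is farther away.
Largest k: floor((14 - q_{-1})/q_0) = floor((14 - 0)/1) = 14 (using the seeds p_{-1} = 1, q_{-1} = 0).
That gives (14*10 + 1)/(14*1 + 0) = 141/14.
Compare the errors: |x - 10/1| = |441*1 - 10*44|/(44*1) = 1/44, and |x - 141/14| = |441*14 - 141*44|/(44*14) = 30/616.
Cross-multiplying, 1*616 = 616 < 1320 = 30*44, so 1/44 is smaller: the convergent 10/1 is closer to x than 141/14.

10/1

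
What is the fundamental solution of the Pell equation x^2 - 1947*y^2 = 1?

First expand sqrt(1947) as a continued fraction. With x_i = (sqrt(1947) + m_i)/d_i and (m_0, d_0) = (0, 1): a_0 = floor(sqrt(1947)) = 44, since 44^2 = 1936 <= 1947 < 2025 = 45^2.
Iterate m_{i+1} = d_i*a_i - m_i, d_{i+1} = (1947 - m_{i+1}^2)/d_i, a_{i+1} = floor((a_0 + m_{i+1})/d_{i+1}):
  m_1 = 1*44 - 0 = 44, d_1 = (1947 - 44^2)/1 = 11/1 = 11, a_1 = floor((44 + 44)/11) = 8.
  m_2 = 11*8 - 44 = 44, d_2 = (1947 - 44^2)/11 = 11/11 = 1, a_2 = floor((44 + 44)/1) = 88.
  m_3 = 1*88 - 44 = 44, d_3 = (1947 - 44^2)/1 = 11/1 = 11: (m_3, d_3) = (m_1, d_1) = (44, 11), so from here the quotients repeat a_1, a_2; the period length is 2.
So sqrt(1947) = [44; (8, 88)] with period length k = 2.
k is even, so the fundamental solution of x^2 - 1947y^2 = 1 is (p_{k-1}, q_{k-1}) = (p_1, q_1); compute convergents through index 1.
Convergents (p_i = a_i*p_{i-1} + p_{i-2}, q_i = a_i*q_{i-1} + q_{i-2} with p_{-2}=0, p_{-1}=1, q_{-2}=1, q_{-1}=0):
  i=0: a_0=44, p_0 = 44*1 + 0 = 44, q_0 = 44*0 + 1 = 1.
  i=1: a_1=8, p_1 = 8*44 + 1 = 353, q_1 = 8*1 + 0 = 8.
Check: 353^2 - 1947*8^2 = 124609 - 124608 = 1, so (x, y) = (353, 8) solves the equation, and by the theorem it is the least positive solution.

(x, y) = (353, 8)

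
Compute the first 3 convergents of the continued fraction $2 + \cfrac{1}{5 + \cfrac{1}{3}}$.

Using the convergent recurrence p_i = a_i*p_{i-1} + p_{i-2}, q_i = a_i*q_{i-1} + q_{i-2} with p_{-2}=0, p_{-1}=1, q_{-2}=1, q_{-1}=0:
  i=0: a_0=2, p_0 = 2*1 + 0 = 2, q_0 = 2*0 + 1 = 1.
  i=1: a_1=5, p_1 = 5*2 + 1 = 11, q_1 = 5*1 + 0 = 5.
  i=2: a_2=3, p_2 = 3*11 + 2 = 35, q_2 = 3*5 + 1 = 16.

2/1, 11/5, 35/16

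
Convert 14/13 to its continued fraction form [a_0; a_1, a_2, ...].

Run the Euclidean algorithm on 14 and 13; the successive quotients are the partial quotients a_0, a_1, ... (each step inverts the fractional part left over by the previous one):
  14 = 1*13 + 1, so a_0 = 1.
  13 = 13*1 + 0, so a_1 = 13.
The remainder reaches 0 after 2 divisions, so the expansion has 2 partial quotients, read off in order.

[1; 13]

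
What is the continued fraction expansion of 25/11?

[2; 3, 1, 2]

Run the Euclidean algorithm on 25 and 11; the successive quotients are the partial quotients a_0, a_1, ... (each step inverts the fractional part left over by the previous one):
  25 = 2*11 + 3, so a_0 = 2.
  11 = 3*3 + 2, so a_1 = 3.
  3 = 1*2 + 1, so a_2 = 1.
  2 = 2*1 + 0, so a_3 = 2.
The remainder reaches 0 after 4 divisions, so the expansion has 4 partial quotients, read off in order.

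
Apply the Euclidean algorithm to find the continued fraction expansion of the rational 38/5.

Run the Euclidean algorithm on 38 and 5; the successive quotients are the partial quotients a_0, a_1, ... (each step inverts the fractional part left over by the previous one):
  38 = 7*5 + 3, so a_0 = 7.
  5 = 1*3 + 2, so a_1 = 1.
  3 = 1*2 + 1, so a_2 = 1.
  2 = 2*1 + 0, so a_3 = 2.
The remainder reaches 0 after 4 divisions, so the expansion has 4 partial quotients, read off in order.

[7; 1, 1, 2]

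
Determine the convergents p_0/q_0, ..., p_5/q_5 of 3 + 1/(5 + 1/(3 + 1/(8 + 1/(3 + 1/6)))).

3/1, 16/5, 51/16, 424/133, 1323/415, 8362/2623

Using the convergent recurrence p_i = a_i*p_{i-1} + p_{i-2}, q_i = a_i*q_{i-1} + q_{i-2} with p_{-2}=0, p_{-1}=1, q_{-2}=1, q_{-1}=0:
  i=0: a_0=3, p_0 = 3*1 + 0 = 3, q_0 = 3*0 + 1 = 1.
  i=1: a_1=5, p_1 = 5*3 + 1 = 16, q_1 = 5*1 + 0 = 5.
  i=2: a_2=3, p_2 = 3*16 + 3 = 51, q_2 = 3*5 + 1 = 16.
  i=3: a_3=8, p_3 = 8*51 + 16 = 424, q_3 = 8*16 + 5 = 133.
  i=4: a_4=3, p_4 = 3*424 + 51 = 1323, q_4 = 3*133 + 16 = 415.
  i=5: a_5=6, p_5 = 6*1323 + 424 = 8362, q_5 = 6*415 + 133 = 2623.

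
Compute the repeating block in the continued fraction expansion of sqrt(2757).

Write x_i = (sqrt(2757) + m_i)/d_i with (m_0, d_0) = (0, 1). a_0 = floor(sqrt(2757)) = 52, since 52^2 = 2704 <= 2757 < 2809 = 53^2.
Iterate m_{i+1} = d_i*a_i - m_i, d_{i+1} = (2757 - m_{i+1}^2)/d_i, a_{i+1} = floor((a_0 + m_{i+1})/d_{i+1}):
  m_1 = 1*52 - 0 = 52, d_1 = (2757 - 52^2)/1 = 53/1 = 53, a_1 = floor((52 + 52)/53) = 1.
  m_2 = 53*1 - 52 = 1, d_2 = (2757 - 1^2)/53 = 2756/53 = 52, a_2 = floor((52 + 1)/52) = 1.
  m_3 = 52*1 - 1 = 51, d_3 = (2757 - 51^2)/52 = 156/52 = 3, a_3 = floor((52 + 51)/3) = 34.
  m_4 = 3*34 - 51 = 51, d_4 = (2757 - 51^2)/3 = 156/3 = 52, a_4 = floor((52 + 51)/52) = 1.
  m_5 = 52*1 - 51 = 1, d_5 = (2757 - 1^2)/52 = 2756/52 = 53, a_5 = floor((52 + 1)/53) = 1.
  m_6 = 53*1 - 1 = 52, d_6 = (2757 - 52^2)/53 = 53/53 = 1, a_6 = floor((52 + 52)/1) = 104.
  m_7 = 1*104 - 52 = 52, d_7 = (2757 - 52^2)/1 = 53/1 = 53: (m_7, d_7) = (m_1, d_1) = (52, 53), so from here the quotients repeat a_1, ..., a_6; the period length is 6.
Hence the expansion of sqrt(2757) is a_0 = 52 followed by the repeating block 1, 1, 34, 1, 1, 104 (period 6).

[52; (1, 1, 34, 1, 1, 104)]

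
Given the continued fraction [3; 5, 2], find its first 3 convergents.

Using the convergent recurrence p_i = a_i*p_{i-1} + p_{i-2}, q_i = a_i*q_{i-1} + q_{i-2} with p_{-2}=0, p_{-1}=1, q_{-2}=1, q_{-1}=0:
  i=0: a_0=3, p_0 = 3*1 + 0 = 3, q_0 = 3*0 + 1 = 1.
  i=1: a_1=5, p_1 = 5*3 + 1 = 16, q_1 = 5*1 + 0 = 5.
  i=2: a_2=2, p_2 = 2*16 + 3 = 35, q_2 = 2*5 + 1 = 11.

3/1, 16/5, 35/11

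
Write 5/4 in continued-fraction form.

Run the Euclidean algorithm on 5 and 4; the successive quotients are the partial quotients a_0, a_1, ... (each step inverts the fractional part left over by the previous one):
  5 = 1*4 + 1, so a_0 = 1.
  4 = 4*1 + 0, so a_1 = 4.
The remainder reaches 0 after 2 divisions, so the expansion has 2 partial quotients, read off in order.

[1; 4]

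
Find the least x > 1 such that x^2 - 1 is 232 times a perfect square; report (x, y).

First expand sqrt(232) as a continued fraction. With x_i = (sqrt(232) + m_i)/d_i and (m_0, d_0) = (0, 1): a_0 = floor(sqrt(232)) = 15, since 15^2 = 225 <= 232 < 256 = 16^2.
Iterate m_{i+1} = d_i*a_i - m_i, d_{i+1} = (232 - m_{i+1}^2)/d_i, a_{i+1} = floor((a_0 + m_{i+1})/d_{i+1}):
  m_1 = 1*15 - 0 = 15, d_1 = (232 - 15^2)/1 = 7/1 = 7, a_1 = floor((15 + 15)/7) = 4.
  m_2 = 7*4 - 15 = 13, d_2 = (232 - 13^2)/7 = 63/7 = 9, a_2 = floor((15 + 13)/9) = 3.
  m_3 = 9*3 - 13 = 14, d_3 = (232 - 14^2)/9 = 36/9 = 4, a_3 = floor((15 + 14)/4) = 7.
  m_4 = 4*7 - 14 = 14, d_4 = (232 - 14^2)/4 = 36/4 = 9, a_4 = floor((15 + 14)/9) = 3.
  m_5 = 9*3 - 14 = 13, d_5 = (232 - 13^2)/9 = 63/9 = 7, a_5 = floor((15 + 13)/7) = 4.
  m_6 = 7*4 - 13 = 15, d_6 = (232 - 15^2)/7 = 7/7 = 1, a_6 = floor((15 + 15)/1) = 30.
  m_7 = 1*30 - 15 = 15, d_7 = (232 - 15^2)/1 = 7/1 = 7: (m_7, d_7) = (m_1, d_1) = (15, 7), so from here the quotients repeat a_1, ..., a_6; the period length is 6.
So sqrt(232) = [15; (4, 3, 7, 3, 4, 30)] with period length k = 6.
k is even, so the fundamental solution of x^2 - 232y^2 = 1 is (p_{k-1}, q_{k-1}) = (p_5, q_5); compute convergents through index 5.
Convergents (p_i = a_i*p_{i-1} + p_{i-2}, q_i = a_i*q_{i-1} + q_{i-2} with p_{-2}=0, p_{-1}=1, q_{-2}=1, q_{-1}=0):
  i=0: a_0=15, p_0 = 15*1 + 0 = 15, q_0 = 15*0 + 1 = 1.
  i=1: a_1=4, p_1 = 4*15 + 1 = 61, q_1 = 4*1 + 0 = 4.
  i=2: a_2=3, p_2 = 3*61 + 15 = 198, q_2 = 3*4 + 1 = 13.
  i=3: a_3=7, p_3 = 7*198 + 61 = 1447, q_3 = 7*13 + 4 = 95.
  i=4: a_4=3, p_4 = 3*1447 + 198 = 4539, q_4 = 3*95 + 13 = 298.
  i=5: a_5=4, p_5 = 4*4539 + 1447 = 19603, q_5 = 4*298 + 95 = 1287.
Check: 19603^2 - 232*1287^2 = 384277609 - 384277608 = 1, so (x, y) = (19603, 1287) solves the equation, and by the theorem it is the least positive solution.

(x, y) = (19603, 1287)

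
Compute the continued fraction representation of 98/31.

[3; 6, 5]

Run the Euclidean algorithm on 98 and 31; the successive quotients are the partial quotients a_0, a_1, ... (each step inverts the fractional part left over by the previous one):
  98 = 3*31 + 5, so a_0 = 3.
  31 = 6*5 + 1, so a_1 = 6.
  5 = 5*1 + 0, so a_2 = 5.
The remainder reaches 0 after 3 divisions, so the expansion has 3 partial quotients, read off in order.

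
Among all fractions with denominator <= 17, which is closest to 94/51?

24/13

Expand x = 94/51 as a continued fraction with the Euclidean algorithm:
  94 = 1*51 + 43, so a_0 = 1.
  51 = 1*43 + 8, so a_1 = 1.
  43 = 5*8 + 3, so a_2 = 5.
  8 = 2*3 + 2, so a_3 = 2.
  3 = 1*2 + 1, so a_4 = 1.
  2 = 2*1 + 0, so a_5 = 2.
so x = [1; 1, 5, 2, 1, 2].
Convergents (p_i = a_i*p_{i-1} + p_{i-2}, q_i = a_i*q_{i-1} + q_{i-2} with p_{-2}=0, p_{-1}=1, q_{-2}=1, q_{-1}=0), until the denominator exceeds 17:
  i=0: a_0=1, p_0 = 1*1 + 0 = 1, q_0 = 1*0 + 1 = 1.
  i=1: a_1=1, p_1 = 1*1 + 1 = 2, q_1 = 1*1 + 0 = 1.
  i=2: a_2=5, p_2 = 5*2 + 1 = 11, q_2 = 5*1 + 1 = 6.
  i=3: a_3=2, p_3 = 2*11 + 2 = 24, q_3 = 2*6 + 1 = 13.
  i=4: a_4=1, p_4 = 1*24 + 11 = 35, q_4 = 1*13 + 6 = 19.
q_4 = 19 > 17, so the last convergent with denominator <= 17 is p_3/q_3 = 24/13.
The closest fraction with denominator <= 17 is either p_3/q_3 or the intermediate fraction (k*p_3 + p_2)/(k*q_3 + q_2) with the largest k >= 1 whose denominator stays <= 17; these approach x as k grows, and every other convergent or intermediate fraction in range is farther away.
Largest k: floor((17 - q_2)/q_3) = floor((17 - 6)/13) = 0.
Since k = 0, no intermediate fraction beyond p_3/q_3 has denominator <= 17, so the convergent 24/13 is the closest (its error is |94*13 - 24*51|/(51*13) = 2/663).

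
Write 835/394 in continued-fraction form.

[2; 8, 2, 1, 1, 1, 1, 3]

Run the Euclidean algorithm on 835 and 394; the successive quotients are the partial quotients a_0, a_1, ... (each step inverts the fractional part left over by the previous one):
  835 = 2*394 + 47, so a_0 = 2.
  394 = 8*47 + 18, so a_1 = 8.
  47 = 2*18 + 11, so a_2 = 2.
  18 = 1*11 + 7, so a_3 = 1.
  11 = 1*7 + 4, so a_4 = 1.
  7 = 1*4 + 3, so a_5 = 1.
  4 = 1*3 + 1, so a_6 = 1.
  3 = 3*1 + 0, so a_7 = 3.
The remainder reaches 0 after 8 divisions, so the expansion has 8 partial quotients, read off in order.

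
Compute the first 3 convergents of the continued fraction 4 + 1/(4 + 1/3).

Using the convergent recurrence p_i = a_i*p_{i-1} + p_{i-2}, q_i = a_i*q_{i-1} + q_{i-2} with p_{-2}=0, p_{-1}=1, q_{-2}=1, q_{-1}=0:
  i=0: a_0=4, p_0 = 4*1 + 0 = 4, q_0 = 4*0 + 1 = 1.
  i=1: a_1=4, p_1 = 4*4 + 1 = 17, q_1 = 4*1 + 0 = 4.
  i=2: a_2=3, p_2 = 3*17 + 4 = 55, q_2 = 3*4 + 1 = 13.

4/1, 17/4, 55/13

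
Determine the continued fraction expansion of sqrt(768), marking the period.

[27; (1, 2, 2, 13, 2, 2, 1, 54)]

Write x_i = (sqrt(768) + m_i)/d_i with (m_0, d_0) = (0, 1). a_0 = floor(sqrt(768)) = 27, since 27^2 = 729 <= 768 < 784 = 28^2.
Iterate m_{i+1} = d_i*a_i - m_i, d_{i+1} = (768 - m_{i+1}^2)/d_i, a_{i+1} = floor((a_0 + m_{i+1})/d_{i+1}):
  m_1 = 1*27 - 0 = 27, d_1 = (768 - 27^2)/1 = 39/1 = 39, a_1 = floor((27 + 27)/39) = 1.
  m_2 = 39*1 - 27 = 12, d_2 = (768 - 12^2)/39 = 624/39 = 16, a_2 = floor((27 + 12)/16) = 2.
  m_3 = 16*2 - 12 = 20, d_3 = (768 - 20^2)/16 = 368/16 = 23, a_3 = floor((27 + 20)/23) = 2.
  m_4 = 23*2 - 20 = 26, d_4 = (768 - 26^2)/23 = 92/23 = 4, a_4 = floor((27 + 26)/4) = 13.
  m_5 = 4*13 - 26 = 26, d_5 = (768 - 26^2)/4 = 92/4 = 23, a_5 = floor((27 + 26)/23) = 2.
  m_6 = 23*2 - 26 = 20, d_6 = (768 - 20^2)/23 = 368/23 = 16, a_6 = floor((27 + 20)/16) = 2.
  m_7 = 16*2 - 20 = 12, d_7 = (768 - 12^2)/16 = 624/16 = 39, a_7 = floor((27 + 12)/39) = 1.
  m_8 = 39*1 - 12 = 27, d_8 = (768 - 27^2)/39 = 39/39 = 1, a_8 = floor((27 + 27)/1) = 54.
  m_9 = 1*54 - 27 = 27, d_9 = (768 - 27^2)/1 = 39/1 = 39: (m_9, d_9) = (m_1, d_1) = (27, 39), so from here the quotients repeat a_1, ..., a_8; the period length is 8.
Hence the expansion of sqrt(768) is a_0 = 27 followed by the repeating block 1, 2, 2, 13, 2, 2, 1, 54 (period 8).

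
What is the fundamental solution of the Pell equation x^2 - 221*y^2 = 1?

(x, y) = (1665, 112)

First expand sqrt(221) as a continued fraction. With x_i = (sqrt(221) + m_i)/d_i and (m_0, d_0) = (0, 1): a_0 = floor(sqrt(221)) = 14, since 14^2 = 196 <= 221 < 225 = 15^2.
Iterate m_{i+1} = d_i*a_i - m_i, d_{i+1} = (221 - m_{i+1}^2)/d_i, a_{i+1} = floor((a_0 + m_{i+1})/d_{i+1}):
  m_1 = 1*14 - 0 = 14, d_1 = (221 - 14^2)/1 = 25/1 = 25, a_1 = floor((14 + 14)/25) = 1.
  m_2 = 25*1 - 14 = 11, d_2 = (221 - 11^2)/25 = 100/25 = 4, a_2 = floor((14 + 11)/4) = 6.
  m_3 = 4*6 - 11 = 13, d_3 = (221 - 13^2)/4 = 52/4 = 13, a_3 = floor((14 + 13)/13) = 2.
  m_4 = 13*2 - 13 = 13, d_4 = (221 - 13^2)/13 = 52/13 = 4, a_4 = floor((14 + 13)/4) = 6.
  m_5 = 4*6 - 13 = 11, d_5 = (221 - 11^2)/4 = 100/4 = 25, a_5 = floor((14 + 11)/25) = 1.
  m_6 = 25*1 - 11 = 14, d_6 = (221 - 14^2)/25 = 25/25 = 1, a_6 = floor((14 + 14)/1) = 28.
  m_7 = 1*28 - 14 = 14, d_7 = (221 - 14^2)/1 = 25/1 = 25: (m_7, d_7) = (m_1, d_1) = (14, 25), so from here the quotients repeat a_1, ..., a_6; the period length is 6.
So sqrt(221) = [14; (1, 6, 2, 6, 1, 28)] with period length k = 6.
k is even, so the fundamental solution of x^2 - 221y^2 = 1 is (p_{k-1}, q_{k-1}) = (p_5, q_5); compute convergents through index 5.
Convergents (p_i = a_i*p_{i-1} + p_{i-2}, q_i = a_i*q_{i-1} + q_{i-2} with p_{-2}=0, p_{-1}=1, q_{-2}=1, q_{-1}=0):
  i=0: a_0=14, p_0 = 14*1 + 0 = 14, q_0 = 14*0 + 1 = 1.
  i=1: a_1=1, p_1 = 1*14 + 1 = 15, q_1 = 1*1 + 0 = 1.
  i=2: a_2=6, p_2 = 6*15 + 14 = 104, q_2 = 6*1 + 1 = 7.
  i=3: a_3=2, p_3 = 2*104 + 15 = 223, q_3 = 2*7 + 1 = 15.
  i=4: a_4=6, p_4 = 6*223 + 104 = 1442, q_4 = 6*15 + 7 = 97.
  i=5: a_5=1, p_5 = 1*1442 + 223 = 1665, q_5 = 1*97 + 15 = 112.
Check: 1665^2 - 221*112^2 = 2772225 - 2772224 = 1, so (x, y) = (1665, 112) solves the equation, and by the theorem it is the least positive solution.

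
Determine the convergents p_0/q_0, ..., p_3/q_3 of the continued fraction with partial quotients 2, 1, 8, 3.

Using the convergent recurrence p_i = a_i*p_{i-1} + p_{i-2}, q_i = a_i*q_{i-1} + q_{i-2} with p_{-2}=0, p_{-1}=1, q_{-2}=1, q_{-1}=0:
  i=0: a_0=2, p_0 = 2*1 + 0 = 2, q_0 = 2*0 + 1 = 1.
  i=1: a_1=1, p_1 = 1*2 + 1 = 3, q_1 = 1*1 + 0 = 1.
  i=2: a_2=8, p_2 = 8*3 + 2 = 26, q_2 = 8*1 + 1 = 9.
  i=3: a_3=3, p_3 = 3*26 + 3 = 81, q_3 = 3*9 + 1 = 28.

2/1, 3/1, 26/9, 81/28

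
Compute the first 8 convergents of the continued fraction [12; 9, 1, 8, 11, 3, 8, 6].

12/1, 109/9, 121/10, 1077/89, 11968/989, 36981/3056, 307816/25437, 1883877/155678

Using the convergent recurrence p_i = a_i*p_{i-1} + p_{i-2}, q_i = a_i*q_{i-1} + q_{i-2} with p_{-2}=0, p_{-1}=1, q_{-2}=1, q_{-1}=0:
  i=0: a_0=12, p_0 = 12*1 + 0 = 12, q_0 = 12*0 + 1 = 1.
  i=1: a_1=9, p_1 = 9*12 + 1 = 109, q_1 = 9*1 + 0 = 9.
  i=2: a_2=1, p_2 = 1*109 + 12 = 121, q_2 = 1*9 + 1 = 10.
  i=3: a_3=8, p_3 = 8*121 + 109 = 1077, q_3 = 8*10 + 9 = 89.
  i=4: a_4=11, p_4 = 11*1077 + 121 = 11968, q_4 = 11*89 + 10 = 989.
  i=5: a_5=3, p_5 = 3*11968 + 1077 = 36981, q_5 = 3*989 + 89 = 3056.
  i=6: a_6=8, p_6 = 8*36981 + 11968 = 307816, q_6 = 8*3056 + 989 = 25437.
  i=7: a_7=6, p_7 = 6*307816 + 36981 = 1883877, q_7 = 6*25437 + 3056 = 155678.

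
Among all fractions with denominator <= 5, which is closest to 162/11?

Expand x = 162/11 as a continued fraction with the Euclidean algorithm:
  162 = 14*11 + 8, so a_0 = 14.
  11 = 1*8 + 3, so a_1 = 1.
  8 = 2*3 + 2, so a_2 = 2.
  3 = 1*2 + 1, so a_3 = 1.
  2 = 2*1 + 0, so a_4 = 2.
so x = [14; 1, 2, 1, 2].
Convergents (p_i = a_i*p_{i-1} + p_{i-2}, q_i = a_i*q_{i-1} + q_{i-2} with p_{-2}=0, p_{-1}=1, q_{-2}=1, q_{-1}=0), until the denominator exceeds 5:
  i=0: a_0=14, p_0 = 14*1 + 0 = 14, q_0 = 14*0 + 1 = 1.
  i=1: a_1=1, p_1 = 1*14 + 1 = 15, q_1 = 1*1 + 0 = 1.
  i=2: a_2=2, p_2 = 2*15 + 14 = 44, q_2 = 2*1 + 1 = 3.
  i=3: a_3=1, p_3 = 1*44 + 15 = 59, q_3 = 1*3 + 1 = 4.
  i=4: a_4=2, p_4 = 2*59 + 44 = 162, q_4 = 2*4 + 3 = 11.
q_4 = 11 > 5, so the last convergent with denominator <= 5 is p_3/q_3 = 59/4.
The closest fraction with denominator <= 5 is either p_3/q_3 or the intermediate fraction (k*p_3 + p_2)/(k*q_3 + q_2) with the largest k >= 1 whose denominator stays <= 5; these approach x as k grows, and every other convergent or intermediate fraction in range is farther away.
Largest k: floor((5 - q_2)/q_3) = floor((5 - 3)/4) = 0.
Since k = 0, no intermediate fraction beyond p_3/q_3 has denominator <= 5, so the convergent 59/4 is the closest (its error is |162*4 - 59*11|/(11*4) = 1/44).

59/4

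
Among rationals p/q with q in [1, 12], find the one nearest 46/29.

19/12

Expand x = 46/29 as a continued fraction with the Euclidean algorithm:
  46 = 1*29 + 17, so a_0 = 1.
  29 = 1*17 + 12, so a_1 = 1.
  17 = 1*12 + 5, so a_2 = 1.
  12 = 2*5 + 2, so a_3 = 2.
  5 = 2*2 + 1, so a_4 = 2.
  2 = 2*1 + 0, so a_5 = 2.
so x = [1; 1, 1, 2, 2, 2].
Convergents (p_i = a_i*p_{i-1} + p_{i-2}, q_i = a_i*q_{i-1} + q_{i-2} with p_{-2}=0, p_{-1}=1, q_{-2}=1, q_{-1}=0), until the denominator exceeds 12:
  i=0: a_0=1, p_0 = 1*1 + 0 = 1, q_0 = 1*0 + 1 = 1.
  i=1: a_1=1, p_1 = 1*1 + 1 = 2, q_1 = 1*1 + 0 = 1.
  i=2: a_2=1, p_2 = 1*2 + 1 = 3, q_2 = 1*1 + 1 = 2.
  i=3: a_3=2, p_3 = 2*3 + 2 = 8, q_3 = 2*2 + 1 = 5.
  i=4: a_4=2, p_4 = 2*8 + 3 = 19, q_4 = 2*5 + 2 = 12.
  i=5: a_5=2, p_5 = 2*19 + 8 = 46, q_5 = 2*12 + 5 = 29.
q_5 = 29 > 12, so the last convergent with denominator <= 12 is p_4/q_4 = 19/12.
The closest fraction with denominator <= 12 is either p_4/q_4 or the intermediate fraction (k*p_4 + p_3)/(k*q_4 + q_3) with the largest k >= 1 whose denominator stays <= 12; these approach x as k grows, and every other convergent or intermediate fraction in range is farther away.
Largest k: floor((12 - q_3)/q_4) = floor((12 - 5)/12) = 0.
Since k = 0, no intermediate fraction beyond p_4/q_4 has denominator <= 12, so the convergent 19/12 is the closest (its error is |46*12 - 19*29|/(29*12) = 1/348).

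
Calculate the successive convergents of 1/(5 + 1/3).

0/1, 1/5, 3/16

Using the convergent recurrence p_i = a_i*p_{i-1} + p_{i-2}, q_i = a_i*q_{i-1} + q_{i-2} with p_{-2}=0, p_{-1}=1, q_{-2}=1, q_{-1}=0:
  i=0: a_0=0, p_0 = 0*1 + 0 = 0, q_0 = 0*0 + 1 = 1.
  i=1: a_1=5, p_1 = 5*0 + 1 = 1, q_1 = 5*1 + 0 = 5.
  i=2: a_2=3, p_2 = 3*1 + 0 = 3, q_2 = 3*5 + 1 = 16.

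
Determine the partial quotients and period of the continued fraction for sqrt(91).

[9; (1, 1, 5, 1, 5, 1, 1, 18)]

Write x_i = (sqrt(91) + m_i)/d_i with (m_0, d_0) = (0, 1). a_0 = floor(sqrt(91)) = 9, since 9^2 = 81 <= 91 < 100 = 10^2.
Iterate m_{i+1} = d_i*a_i - m_i, d_{i+1} = (91 - m_{i+1}^2)/d_i, a_{i+1} = floor((a_0 + m_{i+1})/d_{i+1}):
  m_1 = 1*9 - 0 = 9, d_1 = (91 - 9^2)/1 = 10/1 = 10, a_1 = floor((9 + 9)/10) = 1.
  m_2 = 10*1 - 9 = 1, d_2 = (91 - 1^2)/10 = 90/10 = 9, a_2 = floor((9 + 1)/9) = 1.
  m_3 = 9*1 - 1 = 8, d_3 = (91 - 8^2)/9 = 27/9 = 3, a_3 = floor((9 + 8)/3) = 5.
  m_4 = 3*5 - 8 = 7, d_4 = (91 - 7^2)/3 = 42/3 = 14, a_4 = floor((9 + 7)/14) = 1.
  m_5 = 14*1 - 7 = 7, d_5 = (91 - 7^2)/14 = 42/14 = 3, a_5 = floor((9 + 7)/3) = 5.
  m_6 = 3*5 - 7 = 8, d_6 = (91 - 8^2)/3 = 27/3 = 9, a_6 = floor((9 + 8)/9) = 1.
  m_7 = 9*1 - 8 = 1, d_7 = (91 - 1^2)/9 = 90/9 = 10, a_7 = floor((9 + 1)/10) = 1.
  m_8 = 10*1 - 1 = 9, d_8 = (91 - 9^2)/10 = 10/10 = 1, a_8 = floor((9 + 9)/1) = 18.
  m_9 = 1*18 - 9 = 9, d_9 = (91 - 9^2)/1 = 10/1 = 10: (m_9, d_9) = (m_1, d_1) = (9, 10), so from here the quotients repeat a_1, ..., a_8; the period length is 8.
Hence the expansion of sqrt(91) is a_0 = 9 followed by the repeating block 1, 1, 5, 1, 5, 1, 1, 18 (period 8).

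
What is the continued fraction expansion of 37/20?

Run the Euclidean algorithm on 37 and 20; the successive quotients are the partial quotients a_0, a_1, ... (each step inverts the fractional part left over by the previous one):
  37 = 1*20 + 17, so a_0 = 1.
  20 = 1*17 + 3, so a_1 = 1.
  17 = 5*3 + 2, so a_2 = 5.
  3 = 1*2 + 1, so a_3 = 1.
  2 = 2*1 + 0, so a_4 = 2.
The remainder reaches 0 after 5 divisions, so the expansion has 5 partial quotients, read off in order.

[1; 1, 5, 1, 2]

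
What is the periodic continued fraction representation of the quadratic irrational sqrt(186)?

Write x_i = (sqrt(186) + m_i)/d_i with (m_0, d_0) = (0, 1). a_0 = floor(sqrt(186)) = 13, since 13^2 = 169 <= 186 < 196 = 14^2.
Iterate m_{i+1} = d_i*a_i - m_i, d_{i+1} = (186 - m_{i+1}^2)/d_i, a_{i+1} = floor((a_0 + m_{i+1})/d_{i+1}):
  m_1 = 1*13 - 0 = 13, d_1 = (186 - 13^2)/1 = 17/1 = 17, a_1 = floor((13 + 13)/17) = 1.
  m_2 = 17*1 - 13 = 4, d_2 = (186 - 4^2)/17 = 170/17 = 10, a_2 = floor((13 + 4)/10) = 1.
  m_3 = 10*1 - 4 = 6, d_3 = (186 - 6^2)/10 = 150/10 = 15, a_3 = floor((13 + 6)/15) = 1.
  m_4 = 15*1 - 6 = 9, d_4 = (186 - 9^2)/15 = 105/15 = 7, a_4 = floor((13 + 9)/7) = 3.
  m_5 = 7*3 - 9 = 12, d_5 = (186 - 12^2)/7 = 42/7 = 6, a_5 = floor((13 + 12)/6) = 4.
  m_6 = 6*4 - 12 = 12, d_6 = (186 - 12^2)/6 = 42/6 = 7, a_6 = floor((13 + 12)/7) = 3.
  m_7 = 7*3 - 12 = 9, d_7 = (186 - 9^2)/7 = 105/7 = 15, a_7 = floor((13 + 9)/15) = 1.
  m_8 = 15*1 - 9 = 6, d_8 = (186 - 6^2)/15 = 150/15 = 10, a_8 = floor((13 + 6)/10) = 1.
  m_9 = 10*1 - 6 = 4, d_9 = (186 - 4^2)/10 = 170/10 = 17, a_9 = floor((13 + 4)/17) = 1.
  m_10 = 17*1 - 4 = 13, d_10 = (186 - 13^2)/17 = 17/17 = 1, a_10 = floor((13 + 13)/1) = 26.
  m_11 = 1*26 - 13 = 13, d_11 = (186 - 13^2)/1 = 17/1 = 17: (m_11, d_11) = (m_1, d_1) = (13, 17), so from here the quotients repeat a_1, ..., a_10; the period length is 10.
Hence the expansion of sqrt(186) is a_0 = 13 followed by the repeating block 1, 1, 1, 3, 4, 3, 1, 1, 1, 26 (period 10).

[13; (1, 1, 1, 3, 4, 3, 1, 1, 1, 26)]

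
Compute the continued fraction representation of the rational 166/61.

Run the Euclidean algorithm on 166 and 61; the successive quotients are the partial quotients a_0, a_1, ... (each step inverts the fractional part left over by the previous one):
  166 = 2*61 + 44, so a_0 = 2.
  61 = 1*44 + 17, so a_1 = 1.
  44 = 2*17 + 10, so a_2 = 2.
  17 = 1*10 + 7, so a_3 = 1.
  10 = 1*7 + 3, so a_4 = 1.
  7 = 2*3 + 1, so a_5 = 2.
  3 = 3*1 + 0, so a_6 = 3.
The remainder reaches 0 after 7 divisions, so the expansion has 7 partial quotients, read off in order.

[2; 1, 2, 1, 1, 2, 3]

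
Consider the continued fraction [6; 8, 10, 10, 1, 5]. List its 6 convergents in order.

Using the convergent recurrence p_i = a_i*p_{i-1} + p_{i-2}, q_i = a_i*q_{i-1} + q_{i-2} with p_{-2}=0, p_{-1}=1, q_{-2}=1, q_{-1}=0:
  i=0: a_0=6, p_0 = 6*1 + 0 = 6, q_0 = 6*0 + 1 = 1.
  i=1: a_1=8, p_1 = 8*6 + 1 = 49, q_1 = 8*1 + 0 = 8.
  i=2: a_2=10, p_2 = 10*49 + 6 = 496, q_2 = 10*8 + 1 = 81.
  i=3: a_3=10, p_3 = 10*496 + 49 = 5009, q_3 = 10*81 + 8 = 818.
  i=4: a_4=1, p_4 = 1*5009 + 496 = 5505, q_4 = 1*818 + 81 = 899.
  i=5: a_5=5, p_5 = 5*5505 + 5009 = 32534, q_5 = 5*899 + 818 = 5313.

6/1, 49/8, 496/81, 5009/818, 5505/899, 32534/5313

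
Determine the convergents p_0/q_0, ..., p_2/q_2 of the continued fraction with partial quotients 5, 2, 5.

Using the convergent recurrence p_i = a_i*p_{i-1} + p_{i-2}, q_i = a_i*q_{i-1} + q_{i-2} with p_{-2}=0, p_{-1}=1, q_{-2}=1, q_{-1}=0:
  i=0: a_0=5, p_0 = 5*1 + 0 = 5, q_0 = 5*0 + 1 = 1.
  i=1: a_1=2, p_1 = 2*5 + 1 = 11, q_1 = 2*1 + 0 = 2.
  i=2: a_2=5, p_2 = 5*11 + 5 = 60, q_2 = 5*2 + 1 = 11.

5/1, 11/2, 60/11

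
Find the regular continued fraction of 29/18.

[1; 1, 1, 1, 1, 3]

Run the Euclidean algorithm on 29 and 18; the successive quotients are the partial quotients a_0, a_1, ... (each step inverts the fractional part left over by the previous one):
  29 = 1*18 + 11, so a_0 = 1.
  18 = 1*11 + 7, so a_1 = 1.
  11 = 1*7 + 4, so a_2 = 1.
  7 = 1*4 + 3, so a_3 = 1.
  4 = 1*3 + 1, so a_4 = 1.
  3 = 3*1 + 0, so a_5 = 3.
The remainder reaches 0 after 6 divisions, so the expansion has 6 partial quotients, read off in order.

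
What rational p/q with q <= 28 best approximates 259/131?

55/28

Expand x = 259/131 as a continued fraction with the Euclidean algorithm:
  259 = 1*131 + 128, so a_0 = 1.
  131 = 1*128 + 3, so a_1 = 1.
  128 = 42*3 + 2, so a_2 = 42.
  3 = 1*2 + 1, so a_3 = 1.
  2 = 2*1 + 0, so a_4 = 2.
so x = [1; 1, 42, 1, 2].
Convergents (p_i = a_i*p_{i-1} + p_{i-2}, q_i = a_i*q_{i-1} + q_{i-2} with p_{-2}=0, p_{-1}=1, q_{-2}=1, q_{-1}=0), until the denominator exceeds 28:
  i=0: a_0=1, p_0 = 1*1 + 0 = 1, q_0 = 1*0 + 1 = 1.
  i=1: a_1=1, p_1 = 1*1 + 1 = 2, q_1 = 1*1 + 0 = 1.
  i=2: a_2=42, p_2 = 42*2 + 1 = 85, q_2 = 42*1 + 1 = 43.
q_2 = 43 > 28, so the last convergent with denominator <= 28 is p_1/q_1 = 2/1.
The closest fraction with denominator <= 28 is either p_1/q_1 or the intermediate fraction (k*p_1 + p_0)/(k*q_1 + q_0) with the largest k >= 1 whose denominator stays <= 28; these approach x as k grows, and every other convergent or intermediate fraction in range is farther away.
Largest k: floor((28 - q_0)/q_1) = floor((28 - 1)/1) = 27.
That gives (27*2 + 1)/(27*1 + 1) = 55/28.
Compare the errors: |x - 2/1| = |259*1 - 2*131|/(131*1) = 3/131, and |x - 55/28| = |259*28 - 55*131|/(131*28) = 47/3668.
Cross-multiplying, 47*131 = 6157 < 11004 = 3*3668, so 47/3668 is smaller: the intermediate fraction 55/28 is closer to x than 2/1.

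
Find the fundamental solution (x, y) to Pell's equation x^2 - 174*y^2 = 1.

First expand sqrt(174) as a continued fraction. With x_i = (sqrt(174) + m_i)/d_i and (m_0, d_0) = (0, 1): a_0 = floor(sqrt(174)) = 13, since 13^2 = 169 <= 174 < 196 = 14^2.
Iterate m_{i+1} = d_i*a_i - m_i, d_{i+1} = (174 - m_{i+1}^2)/d_i, a_{i+1} = floor((a_0 + m_{i+1})/d_{i+1}):
  m_1 = 1*13 - 0 = 13, d_1 = (174 - 13^2)/1 = 5/1 = 5, a_1 = floor((13 + 13)/5) = 5.
  m_2 = 5*5 - 13 = 12, d_2 = (174 - 12^2)/5 = 30/5 = 6, a_2 = floor((13 + 12)/6) = 4.
  m_3 = 6*4 - 12 = 12, d_3 = (174 - 12^2)/6 = 30/6 = 5, a_3 = floor((13 + 12)/5) = 5.
  m_4 = 5*5 - 12 = 13, d_4 = (174 - 13^2)/5 = 5/5 = 1, a_4 = floor((13 + 13)/1) = 26.
  m_5 = 1*26 - 13 = 13, d_5 = (174 - 13^2)/1 = 5/1 = 5: (m_5, d_5) = (m_1, d_1) = (13, 5), so from here the quotients repeat a_1, ..., a_4; the period length is 4.
So sqrt(174) = [13; (5, 4, 5, 26)] with period length k = 4.
k is even, so the fundamental solution of x^2 - 174y^2 = 1 is (p_{k-1}, q_{k-1}) = (p_3, q_3); compute convergents through index 3.
Convergents (p_i = a_i*p_{i-1} + p_{i-2}, q_i = a_i*q_{i-1} + q_{i-2} with p_{-2}=0, p_{-1}=1, q_{-2}=1, q_{-1}=0):
  i=0: a_0=13, p_0 = 13*1 + 0 = 13, q_0 = 13*0 + 1 = 1.
  i=1: a_1=5, p_1 = 5*13 + 1 = 66, q_1 = 5*1 + 0 = 5.
  i=2: a_2=4, p_2 = 4*66 + 13 = 277, q_2 = 4*5 + 1 = 21.
  i=3: a_3=5, p_3 = 5*277 + 66 = 1451, q_3 = 5*21 + 5 = 110.
Check: 1451^2 - 174*110^2 = 2105401 - 2105400 = 1, so (x, y) = (1451, 110) solves the equation, and by the theorem it is the least positive solution.

(x, y) = (1451, 110)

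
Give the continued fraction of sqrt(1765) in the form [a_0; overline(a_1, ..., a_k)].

[42; overline(84)]

Write x_i = (sqrt(1765) + m_i)/d_i with (m_0, d_0) = (0, 1). a_0 = floor(sqrt(1765)) = 42, since 42^2 = 1764 <= 1765 < 1849 = 43^2.
Iterate m_{i+1} = d_i*a_i - m_i, d_{i+1} = (1765 - m_{i+1}^2)/d_i, a_{i+1} = floor((a_0 + m_{i+1})/d_{i+1}):
  m_1 = 1*42 - 0 = 42, d_1 = (1765 - 42^2)/1 = 1/1 = 1, a_1 = floor((42 + 42)/1) = 84.
  m_2 = 1*84 - 42 = 42, d_2 = (1765 - 42^2)/1 = 1/1 = 1: (m_2, d_2) = (m_1, d_1) = (42, 1), so from here the quotient a_1 repeats; the period length is 1.
Hence the expansion of sqrt(1765) is a_0 = 42 followed by the repeating block 84 (period 1).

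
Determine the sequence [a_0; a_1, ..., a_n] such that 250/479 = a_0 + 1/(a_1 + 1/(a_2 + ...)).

[0; 1, 1, 10, 1, 9, 2]

Run the Euclidean algorithm on 250 and 479; the successive quotients are the partial quotients a_0, a_1, ... (each step inverts the fractional part left over by the previous one):
  250 = 0*479 + 250, so a_0 = 0.
  479 = 1*250 + 229, so a_1 = 1.
  250 = 1*229 + 21, so a_2 = 1.
  229 = 10*21 + 19, so a_3 = 10.
  21 = 1*19 + 2, so a_4 = 1.
  19 = 9*2 + 1, so a_5 = 9.
  2 = 2*1 + 0, so a_6 = 2.
The remainder reaches 0 after 7 divisions, so the expansion has 7 partial quotients, read off in order.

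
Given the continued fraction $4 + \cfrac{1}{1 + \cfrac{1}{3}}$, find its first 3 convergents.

4/1, 5/1, 19/4

Using the convergent recurrence p_i = a_i*p_{i-1} + p_{i-2}, q_i = a_i*q_{i-1} + q_{i-2} with p_{-2}=0, p_{-1}=1, q_{-2}=1, q_{-1}=0:
  i=0: a_0=4, p_0 = 4*1 + 0 = 4, q_0 = 4*0 + 1 = 1.
  i=1: a_1=1, p_1 = 1*4 + 1 = 5, q_1 = 1*1 + 0 = 1.
  i=2: a_2=3, p_2 = 3*5 + 4 = 19, q_2 = 3*1 + 1 = 4.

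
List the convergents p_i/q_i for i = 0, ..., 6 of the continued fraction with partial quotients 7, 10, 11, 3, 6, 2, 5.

7/1, 71/10, 788/111, 2435/343, 15398/2169, 33231/4681, 181553/25574

Using the convergent recurrence p_i = a_i*p_{i-1} + p_{i-2}, q_i = a_i*q_{i-1} + q_{i-2} with p_{-2}=0, p_{-1}=1, q_{-2}=1, q_{-1}=0:
  i=0: a_0=7, p_0 = 7*1 + 0 = 7, q_0 = 7*0 + 1 = 1.
  i=1: a_1=10, p_1 = 10*7 + 1 = 71, q_1 = 10*1 + 0 = 10.
  i=2: a_2=11, p_2 = 11*71 + 7 = 788, q_2 = 11*10 + 1 = 111.
  i=3: a_3=3, p_3 = 3*788 + 71 = 2435, q_3 = 3*111 + 10 = 343.
  i=4: a_4=6, p_4 = 6*2435 + 788 = 15398, q_4 = 6*343 + 111 = 2169.
  i=5: a_5=2, p_5 = 2*15398 + 2435 = 33231, q_5 = 2*2169 + 343 = 4681.
  i=6: a_6=5, p_6 = 5*33231 + 15398 = 181553, q_6 = 5*4681 + 2169 = 25574.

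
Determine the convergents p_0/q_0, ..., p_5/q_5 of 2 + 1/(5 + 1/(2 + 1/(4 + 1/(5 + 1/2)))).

Using the convergent recurrence p_i = a_i*p_{i-1} + p_{i-2}, q_i = a_i*q_{i-1} + q_{i-2} with p_{-2}=0, p_{-1}=1, q_{-2}=1, q_{-1}=0:
  i=0: a_0=2, p_0 = 2*1 + 0 = 2, q_0 = 2*0 + 1 = 1.
  i=1: a_1=5, p_1 = 5*2 + 1 = 11, q_1 = 5*1 + 0 = 5.
  i=2: a_2=2, p_2 = 2*11 + 2 = 24, q_2 = 2*5 + 1 = 11.
  i=3: a_3=4, p_3 = 4*24 + 11 = 107, q_3 = 4*11 + 5 = 49.
  i=4: a_4=5, p_4 = 5*107 + 24 = 559, q_4 = 5*49 + 11 = 256.
  i=5: a_5=2, p_5 = 2*559 + 107 = 1225, q_5 = 2*256 + 49 = 561.

2/1, 11/5, 24/11, 107/49, 559/256, 1225/561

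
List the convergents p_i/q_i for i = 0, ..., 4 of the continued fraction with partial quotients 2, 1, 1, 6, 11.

Using the convergent recurrence p_i = a_i*p_{i-1} + p_{i-2}, q_i = a_i*q_{i-1} + q_{i-2} with p_{-2}=0, p_{-1}=1, q_{-2}=1, q_{-1}=0:
  i=0: a_0=2, p_0 = 2*1 + 0 = 2, q_0 = 2*0 + 1 = 1.
  i=1: a_1=1, p_1 = 1*2 + 1 = 3, q_1 = 1*1 + 0 = 1.
  i=2: a_2=1, p_2 = 1*3 + 2 = 5, q_2 = 1*1 + 1 = 2.
  i=3: a_3=6, p_3 = 6*5 + 3 = 33, q_3 = 6*2 + 1 = 13.
  i=4: a_4=11, p_4 = 11*33 + 5 = 368, q_4 = 11*13 + 2 = 145.

2/1, 3/1, 5/2, 33/13, 368/145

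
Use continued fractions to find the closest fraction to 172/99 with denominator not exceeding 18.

26/15

Expand x = 172/99 as a continued fraction with the Euclidean algorithm:
  172 = 1*99 + 73, so a_0 = 1.
  99 = 1*73 + 26, so a_1 = 1.
  73 = 2*26 + 21, so a_2 = 2.
  26 = 1*21 + 5, so a_3 = 1.
  21 = 4*5 + 1, so a_4 = 4.
  5 = 5*1 + 0, so a_5 = 5.
so x = [1; 1, 2, 1, 4, 5].
Convergents (p_i = a_i*p_{i-1} + p_{i-2}, q_i = a_i*q_{i-1} + q_{i-2} with p_{-2}=0, p_{-1}=1, q_{-2}=1, q_{-1}=0), until the denominator exceeds 18:
  i=0: a_0=1, p_0 = 1*1 + 0 = 1, q_0 = 1*0 + 1 = 1.
  i=1: a_1=1, p_1 = 1*1 + 1 = 2, q_1 = 1*1 + 0 = 1.
  i=2: a_2=2, p_2 = 2*2 + 1 = 5, q_2 = 2*1 + 1 = 3.
  i=3: a_3=1, p_3 = 1*5 + 2 = 7, q_3 = 1*3 + 1 = 4.
  i=4: a_4=4, p_4 = 4*7 + 5 = 33, q_4 = 4*4 + 3 = 19.
q_4 = 19 > 18, so the last convergent with denominator <= 18 is p_3/q_3 = 7/4.
The closest fraction with denominator <= 18 is either p_3/q_3 or the intermediate fraction (k*p_3 + p_2)/(k*q_3 + q_2) with the largest k >= 1 whose denominator stays <= 18; these approach x as k grows, and every other convergent or intermediate fraction in range is farther away.
Largest k: floor((18 - q_2)/q_3) = floor((18 - 3)/4) = 3.
That gives (3*7 + 5)/(3*4 + 3) = 26/15.
Compare the errors: |x - 7/4| = |172*4 - 7*99|/(99*4) = 5/396, and |x - 26/15| = |172*15 - 26*99|/(99*15) = 6/1485.
Cross-multiplying, 6*396 = 2376 < 7425 = 5*1485, so 6/1485 is smaller: the intermediate fraction 26/15 is closer to x than 7/4.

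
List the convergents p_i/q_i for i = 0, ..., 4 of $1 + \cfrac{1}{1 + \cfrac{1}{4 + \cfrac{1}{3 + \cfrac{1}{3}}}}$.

1/1, 2/1, 9/5, 29/16, 96/53

Using the convergent recurrence p_i = a_i*p_{i-1} + p_{i-2}, q_i = a_i*q_{i-1} + q_{i-2} with p_{-2}=0, p_{-1}=1, q_{-2}=1, q_{-1}=0:
  i=0: a_0=1, p_0 = 1*1 + 0 = 1, q_0 = 1*0 + 1 = 1.
  i=1: a_1=1, p_1 = 1*1 + 1 = 2, q_1 = 1*1 + 0 = 1.
  i=2: a_2=4, p_2 = 4*2 + 1 = 9, q_2 = 4*1 + 1 = 5.
  i=3: a_3=3, p_3 = 3*9 + 2 = 29, q_3 = 3*5 + 1 = 16.
  i=4: a_4=3, p_4 = 3*29 + 9 = 96, q_4 = 3*16 + 5 = 53.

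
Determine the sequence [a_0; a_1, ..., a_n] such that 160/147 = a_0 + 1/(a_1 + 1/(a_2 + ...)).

[1; 11, 3, 4]

Run the Euclidean algorithm on 160 and 147; the successive quotients are the partial quotients a_0, a_1, ... (each step inverts the fractional part left over by the previous one):
  160 = 1*147 + 13, so a_0 = 1.
  147 = 11*13 + 4, so a_1 = 11.
  13 = 3*4 + 1, so a_2 = 3.
  4 = 4*1 + 0, so a_3 = 4.
The remainder reaches 0 after 4 divisions, so the expansion has 4 partial quotients, read off in order.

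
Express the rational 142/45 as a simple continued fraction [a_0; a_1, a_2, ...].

[3; 6, 2, 3]

Run the Euclidean algorithm on 142 and 45; the successive quotients are the partial quotients a_0, a_1, ... (each step inverts the fractional part left over by the previous one):
  142 = 3*45 + 7, so a_0 = 3.
  45 = 6*7 + 3, so a_1 = 6.
  7 = 2*3 + 1, so a_2 = 2.
  3 = 3*1 + 0, so a_3 = 3.
The remainder reaches 0 after 4 divisions, so the expansion has 4 partial quotients, read off in order.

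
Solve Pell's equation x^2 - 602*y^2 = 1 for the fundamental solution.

(x, y) = (687, 28)

First expand sqrt(602) as a continued fraction. With x_i = (sqrt(602) + m_i)/d_i and (m_0, d_0) = (0, 1): a_0 = floor(sqrt(602)) = 24, since 24^2 = 576 <= 602 < 625 = 25^2.
Iterate m_{i+1} = d_i*a_i - m_i, d_{i+1} = (602 - m_{i+1}^2)/d_i, a_{i+1} = floor((a_0 + m_{i+1})/d_{i+1}):
  m_1 = 1*24 - 0 = 24, d_1 = (602 - 24^2)/1 = 26/1 = 26, a_1 = floor((24 + 24)/26) = 1.
  m_2 = 26*1 - 24 = 2, d_2 = (602 - 2^2)/26 = 598/26 = 23, a_2 = floor((24 + 2)/23) = 1.
  m_3 = 23*1 - 2 = 21, d_3 = (602 - 21^2)/23 = 161/23 = 7, a_3 = floor((24 + 21)/7) = 6.
  m_4 = 7*6 - 21 = 21, d_4 = (602 - 21^2)/7 = 161/7 = 23, a_4 = floor((24 + 21)/23) = 1.
  m_5 = 23*1 - 21 = 2, d_5 = (602 - 2^2)/23 = 598/23 = 26, a_5 = floor((24 + 2)/26) = 1.
  m_6 = 26*1 - 2 = 24, d_6 = (602 - 24^2)/26 = 26/26 = 1, a_6 = floor((24 + 24)/1) = 48.
  m_7 = 1*48 - 24 = 24, d_7 = (602 - 24^2)/1 = 26/1 = 26: (m_7, d_7) = (m_1, d_1) = (24, 26), so from here the quotients repeat a_1, ..., a_6; the period length is 6.
So sqrt(602) = [24; (1, 1, 6, 1, 1, 48)] with period length k = 6.
k is even, so the fundamental solution of x^2 - 602y^2 = 1 is (p_{k-1}, q_{k-1}) = (p_5, q_5); compute convergents through index 5.
Convergents (p_i = a_i*p_{i-1} + p_{i-2}, q_i = a_i*q_{i-1} + q_{i-2} with p_{-2}=0, p_{-1}=1, q_{-2}=1, q_{-1}=0):
  i=0: a_0=24, p_0 = 24*1 + 0 = 24, q_0 = 24*0 + 1 = 1.
  i=1: a_1=1, p_1 = 1*24 + 1 = 25, q_1 = 1*1 + 0 = 1.
  i=2: a_2=1, p_2 = 1*25 + 24 = 49, q_2 = 1*1 + 1 = 2.
  i=3: a_3=6, p_3 = 6*49 + 25 = 319, q_3 = 6*2 + 1 = 13.
  i=4: a_4=1, p_4 = 1*319 + 49 = 368, q_4 = 1*13 + 2 = 15.
  i=5: a_5=1, p_5 = 1*368 + 319 = 687, q_5 = 1*15 + 13 = 28.
Check: 687^2 - 602*28^2 = 471969 - 471968 = 1, so (x, y) = (687, 28) solves the equation, and by the theorem it is the least positive solution.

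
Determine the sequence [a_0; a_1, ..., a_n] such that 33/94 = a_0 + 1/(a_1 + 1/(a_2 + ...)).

Run the Euclidean algorithm on 33 and 94; the successive quotients are the partial quotients a_0, a_1, ... (each step inverts the fractional part left over by the previous one):
  33 = 0*94 + 33, so a_0 = 0.
  94 = 2*33 + 28, so a_1 = 2.
  33 = 1*28 + 5, so a_2 = 1.
  28 = 5*5 + 3, so a_3 = 5.
  5 = 1*3 + 2, so a_4 = 1.
  3 = 1*2 + 1, so a_5 = 1.
  2 = 2*1 + 0, so a_6 = 2.
The remainder reaches 0 after 7 divisions, so the expansion has 7 partial quotients, read off in order.

[0; 2, 1, 5, 1, 1, 2]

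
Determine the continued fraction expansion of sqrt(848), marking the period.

Write x_i = (sqrt(848) + m_i)/d_i with (m_0, d_0) = (0, 1). a_0 = floor(sqrt(848)) = 29, since 29^2 = 841 <= 848 < 900 = 30^2.
Iterate m_{i+1} = d_i*a_i - m_i, d_{i+1} = (848 - m_{i+1}^2)/d_i, a_{i+1} = floor((a_0 + m_{i+1})/d_{i+1}):
  m_1 = 1*29 - 0 = 29, d_1 = (848 - 29^2)/1 = 7/1 = 7, a_1 = floor((29 + 29)/7) = 8.
  m_2 = 7*8 - 29 = 27, d_2 = (848 - 27^2)/7 = 119/7 = 17, a_2 = floor((29 + 27)/17) = 3.
  m_3 = 17*3 - 27 = 24, d_3 = (848 - 24^2)/17 = 272/17 = 16, a_3 = floor((29 + 24)/16) = 3.
  m_4 = 16*3 - 24 = 24, d_4 = (848 - 24^2)/16 = 272/16 = 17, a_4 = floor((29 + 24)/17) = 3.
  m_5 = 17*3 - 24 = 27, d_5 = (848 - 27^2)/17 = 119/17 = 7, a_5 = floor((29 + 27)/7) = 8.
  m_6 = 7*8 - 27 = 29, d_6 = (848 - 29^2)/7 = 7/7 = 1, a_6 = floor((29 + 29)/1) = 58.
  m_7 = 1*58 - 29 = 29, d_7 = (848 - 29^2)/1 = 7/1 = 7: (m_7, d_7) = (m_1, d_1) = (29, 7), so from here the quotients repeat a_1, ..., a_6; the period length is 6.
Hence the expansion of sqrt(848) is a_0 = 29 followed by the repeating block 8, 3, 3, 3, 8, 58 (period 6).

[29; (8, 3, 3, 3, 8, 58)]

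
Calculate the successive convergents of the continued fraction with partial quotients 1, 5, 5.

1/1, 6/5, 31/26

Using the convergent recurrence p_i = a_i*p_{i-1} + p_{i-2}, q_i = a_i*q_{i-1} + q_{i-2} with p_{-2}=0, p_{-1}=1, q_{-2}=1, q_{-1}=0:
  i=0: a_0=1, p_0 = 1*1 + 0 = 1, q_0 = 1*0 + 1 = 1.
  i=1: a_1=5, p_1 = 5*1 + 1 = 6, q_1 = 5*1 + 0 = 5.
  i=2: a_2=5, p_2 = 5*6 + 1 = 31, q_2 = 5*5 + 1 = 26.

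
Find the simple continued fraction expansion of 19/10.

Run the Euclidean algorithm on 19 and 10; the successive quotients are the partial quotients a_0, a_1, ... (each step inverts the fractional part left over by the previous one):
  19 = 1*10 + 9, so a_0 = 1.
  10 = 1*9 + 1, so a_1 = 1.
  9 = 9*1 + 0, so a_2 = 9.
The remainder reaches 0 after 3 divisions, so the expansion has 3 partial quotients, read off in order.

[1; 1, 9]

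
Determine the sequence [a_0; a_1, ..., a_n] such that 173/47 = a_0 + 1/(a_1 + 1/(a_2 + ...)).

Run the Euclidean algorithm on 173 and 47; the successive quotients are the partial quotients a_0, a_1, ... (each step inverts the fractional part left over by the previous one):
  173 = 3*47 + 32, so a_0 = 3.
  47 = 1*32 + 15, so a_1 = 1.
  32 = 2*15 + 2, so a_2 = 2.
  15 = 7*2 + 1, so a_3 = 7.
  2 = 2*1 + 0, so a_4 = 2.
The remainder reaches 0 after 5 divisions, so the expansion has 5 partial quotients, read off in order.

[3; 1, 2, 7, 2]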